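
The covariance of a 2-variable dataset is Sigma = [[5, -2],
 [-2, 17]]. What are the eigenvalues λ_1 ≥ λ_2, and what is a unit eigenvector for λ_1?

Step 1 — characteristic polynomial of 2×2 Sigma:
  det(Sigma - λI) = λ² - trace · λ + det = 0.
  trace = 5 + 17 = 22, det = 5·17 - (-2)² = 81.
Step 2 — discriminant:
  Δ = trace² - 4·det = 484 - 324 = 160.
Step 3 — eigenvalues:
  λ = (trace ± √Δ)/2 = (22 ± 12.6491)/2,
  λ_1 = 17.3246,  λ_2 = 4.6754.

Step 4 — unit eigenvector for λ_1: solve (Sigma - λ_1 I)v = 0. First row:
  (5 - 17.3246)·v_x + (-2)·v_y = 0, i.e. (-12.3246)·v_x + (-2)·v_y = 0,
  so v ∝ (b, λ_1 - a) = (-2, 12.3246); multiply by -1 so the first entry is positive: u = (2, -12.3246).
  ||u|| = √((2)² + (-12.3246)²) = √(155.8947) ≈ 12.4858,
  v_1 = u/||u|| ≈ (0.1602, -0.9871) (||v_1|| = 1).

λ_1 = 17.3246,  λ_2 = 4.6754;  v_1 ≈ (0.1602, -0.9871)


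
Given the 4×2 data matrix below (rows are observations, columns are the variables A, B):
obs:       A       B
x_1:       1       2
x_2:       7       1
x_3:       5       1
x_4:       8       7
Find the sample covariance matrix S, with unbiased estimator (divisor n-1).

Step 1 — column means:
  mean(A) = (1 + 7 + 5 + 8) / 4 = 21/4 = 5.25
  mean(B) = (2 + 1 + 1 + 7) / 4 = 11/4 = 2.75

Step 2 — sample covariance S[i,j] = (1/(n-1)) · Σ_k (x_{k,i} - mean_i) · (x_{k,j} - mean_j), with n-1 = 3.
  S[A,A] = ((-4.25)·(-4.25) + (1.75)·(1.75) + (-0.25)·(-0.25) + (2.75)·(2.75)) / 3 = 28.75/3 = 9.5833
  S[A,B] = ((-4.25)·(-0.75) + (1.75)·(-1.75) + (-0.25)·(-1.75) + (2.75)·(4.25)) / 3 = 12.25/3 = 4.0833
  S[B,B] = ((-0.75)·(-0.75) + (-1.75)·(-1.75) + (-1.75)·(-1.75) + (4.25)·(4.25)) / 3 = 24.75/3 = 8.25

S is symmetric (S[j,i] = S[i,j]). Assembling:

S = [[9.5833, 4.0833],
 [4.0833, 8.25]]


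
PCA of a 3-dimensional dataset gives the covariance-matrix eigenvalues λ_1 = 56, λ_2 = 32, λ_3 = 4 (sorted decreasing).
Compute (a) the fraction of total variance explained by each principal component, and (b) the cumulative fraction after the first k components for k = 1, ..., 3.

Step 1 — total variance = trace(Sigma) = Σ λ_i = 56 + 32 + 4 = 92.

Step 2 — fraction explained by component i = λ_i / Σ λ:
  PC1: 56/92 = 0.6087
  PC2: 32/92 = 0.3478
  PC3: 4/92 = 0.0435

Step 3 — cumulative fraction after k components = (λ_1 + ... + λ_k) / Σ λ:
  k = 1: 56/92 = 0.6087
  k = 2: (56 + 32)/92 = 88/92 = 0.9565
  k = 3: (56 + 32 + 4)/92 = 92/92 = 1

Summary (fraction, with percent):

explained: PC1 0.6087 (60.87%), PC2 0.3478 (34.78%), PC3 0.0435 (4.35%);  cumulative: 0.6087, 0.9565, 1


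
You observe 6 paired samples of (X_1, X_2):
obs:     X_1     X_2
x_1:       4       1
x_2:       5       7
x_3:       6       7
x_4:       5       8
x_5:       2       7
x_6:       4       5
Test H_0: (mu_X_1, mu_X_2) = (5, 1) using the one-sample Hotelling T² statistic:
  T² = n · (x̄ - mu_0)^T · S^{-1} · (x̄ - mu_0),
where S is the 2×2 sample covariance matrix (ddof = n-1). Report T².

Step 1 — sample mean vector:
  mean(X_1) = (4 + 5 + 6 + 5 + 2 + 4) / 6 = 26/6 = 4.3333
  mean(X_2) = (1 + 7 + 7 + 8 + 7 + 5) / 6 = 35/6 = 5.8333
  x̄ = (4.3333, 5.8333),  deviation x̄ - mu_0 = (4.3333, 5.8333) - (5, 1) = (-0.6667, 4.8333).

Step 2 — sample covariance matrix, S[i,j] = (1/(n-1)) · Σ_k (x_{k,i} - mean_i) · (x_{k,j} - mean_j), divisor n-1 = 5:
  S[X_1,X_1] = ((-0.3333)·(-0.3333) + (0.6667)·(0.6667) + (1.6667)·(1.6667) + (0.6667)·(0.6667) + (-2.3333)·(-2.3333) + (-0.3333)·(-0.3333)) / 5 = 9.3333/5 = 1.8667
  S[X_1,X_2] = ((-0.3333)·(-4.8333) + (0.6667)·(1.1667) + (1.6667)·(1.1667) + (0.6667)·(2.1667) + (-2.3333)·(1.1667) + (-0.3333)·(-0.8333)) / 5 = 3.3333/5 = 0.6667
  S[X_2,X_2] = ((-4.8333)·(-4.8333) + (1.1667)·(1.1667) + (1.1667)·(1.1667) + (2.1667)·(2.1667) + (1.1667)·(1.1667) + (-0.8333)·(-0.8333)) / 5 = 32.8333/5 = 6.5667
  S = [[1.8667, 0.6667],
 [0.6667, 6.5667]].

Step 3 — invert S. det(S) = 1.8667·6.5667 - (0.6667)² = 11.8133.
  S^{-1} = (1/det) · [[d, -b], [-b, a]] = [[0.5559, -0.0564],
 [-0.0564, 0.158]].

Step 4 — quadratic form (x̄ - mu_0)^T · S^{-1} · (x̄ - mu_0):
  S^{-1} · (x̄ - mu_0) = (-0.6433, 0.8014),
  (x̄ - mu_0)^T · [...] = (-0.6667)·(-0.6433) + (4.8333)·(0.8014) = 4.3021.

Step 5 — scale by n: T² = 6 · 4.3021 = 25.8126.

T² ≈ 25.8126


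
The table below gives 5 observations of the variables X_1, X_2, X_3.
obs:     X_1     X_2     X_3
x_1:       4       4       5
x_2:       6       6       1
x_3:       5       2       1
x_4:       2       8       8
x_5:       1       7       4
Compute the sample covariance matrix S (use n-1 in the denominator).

Step 1 — column means:
  mean(X_1) = (4 + 6 + 5 + 2 + 1) / 5 = 18/5 = 3.6
  mean(X_2) = (4 + 6 + 2 + 8 + 7) / 5 = 27/5 = 5.4
  mean(X_3) = (5 + 1 + 1 + 8 + 4) / 5 = 19/5 = 3.8

Step 2 — sample covariance S[i,j] = (1/(n-1)) · Σ_k (x_{k,i} - mean_i) · (x_{k,j} - mean_j), with n-1 = 4.
  S[X_1,X_1] = ((0.4)·(0.4) + (2.4)·(2.4) + (1.4)·(1.4) + (-1.6)·(-1.6) + (-2.6)·(-2.6)) / 4 = 17.2/4 = 4.3
  S[X_1,X_2] = ((0.4)·(-1.4) + (2.4)·(0.6) + (1.4)·(-3.4) + (-1.6)·(2.6) + (-2.6)·(1.6)) / 4 = -12.2/4 = -3.05
  S[X_1,X_3] = ((0.4)·(1.2) + (2.4)·(-2.8) + (1.4)·(-2.8) + (-1.6)·(4.2) + (-2.6)·(0.2)) / 4 = -17.4/4 = -4.35
  S[X_2,X_2] = ((-1.4)·(-1.4) + (0.6)·(0.6) + (-3.4)·(-3.4) + (2.6)·(2.6) + (1.6)·(1.6)) / 4 = 23.2/4 = 5.8
  S[X_2,X_3] = ((-1.4)·(1.2) + (0.6)·(-2.8) + (-3.4)·(-2.8) + (2.6)·(4.2) + (1.6)·(0.2)) / 4 = 17.4/4 = 4.35
  S[X_3,X_3] = ((1.2)·(1.2) + (-2.8)·(-2.8) + (-2.8)·(-2.8) + (4.2)·(4.2) + (0.2)·(0.2)) / 4 = 34.8/4 = 8.7

S is symmetric (S[j,i] = S[i,j]). Assembling:

S = [[4.3, -3.05, -4.35],
 [-3.05, 5.8, 4.35],
 [-4.35, 4.35, 8.7]]


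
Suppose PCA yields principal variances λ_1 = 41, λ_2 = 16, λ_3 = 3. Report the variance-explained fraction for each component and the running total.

Step 1 — total variance = trace(Sigma) = Σ λ_i = 41 + 16 + 3 = 60.

Step 2 — fraction explained by component i = λ_i / Σ λ:
  PC1: 41/60 = 0.6833
  PC2: 16/60 = 0.2667
  PC3: 3/60 = 0.05

Step 3 — cumulative fraction after k components = (λ_1 + ... + λ_k) / Σ λ:
  k = 1: 41/60 = 0.6833
  k = 2: (41 + 16)/60 = 57/60 = 0.95
  k = 3: (41 + 16 + 3)/60 = 60/60 = 1

Summary (fraction, with percent):

explained: PC1 0.6833 (68.33%), PC2 0.2667 (26.67%), PC3 0.05 (5%);  cumulative: 0.6833, 0.95, 1


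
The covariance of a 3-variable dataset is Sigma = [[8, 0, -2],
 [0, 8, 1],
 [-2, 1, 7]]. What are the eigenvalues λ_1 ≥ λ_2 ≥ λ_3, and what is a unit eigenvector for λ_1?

Step 1 — characteristic polynomial p(λ) = det(λI - Sigma) = λ³ - tr·λ² + c_1·λ - det, where tr = trace, c_1 = sum of the principal 2×2 minors, det = det(Sigma):
  tr = 8 + 8 + 7 = 23,
  c_1 = (8·8 - (0)²) + (8·7 - (-2)²) + (8·7 - (1)²) = 64 + 52 + 55 = 171,
  det = 8·(8·7 - (1)²) - (0)·((0)·7 - (1)·(-2)) + (-2)·((0)·(1) - 8·(-2)) = 8·(55) - (0)·(2) + (-2)·(16) = 408.
  So p(λ) = λ³ - 23λ² + 171λ - 408.
Step 2 — look for an integer root (rational root theorem: any rational root is an integer divisor of 408). Testing λ = 8:
  p(8) = 512 - 1472 + 1368 - 408 = 0  ✓
  Dividing out (λ - 8): p(λ) = (λ - 8)(λ² - 15λ + 51).
Step 3 — remaining eigenvalues from the quadratic λ² - 15λ + 51 = 0:
  Δ = 15² - 4·51 = 225 - 204 = 21,  λ = (15 ± √21)/2 = (15 ± 4.5826)/2 ≈ 9.7913 or 5.2087.
  Sorted: λ_1 = 9.7913,  λ_2 = 8,  λ_3 = 5.2087  (check: sum = 23 = tr ✓).

Step 4 — unit eigenvector for λ_1 ≈ 9.7913: v spans the null space of (Sigma - λ_1 I), whose rows are
  r_1 = (-1.7913, 0, -2),  r_2 = (0, -1.7913, 1),  r_3 = (-2, 1, -2.7913).
  v is orthogonal to every row, so take v ∝ r_1 × r_2 = ((0)·(1) - (-2)·(-1.7913), (-2)·(0) - (-1.7913)·(1), (-1.7913)·(-1.7913) - (0)·(0)) ≈ (-3.5826, 1.7913, 3.2087).
  Rescale (multiply by -1 so the first nonzero entry is positive): u = (3.5826, -1.7913, -3.2087).
  ||u|| = √((3.5826)² + (-1.7913)² + (-3.2087)²) = √(26.3394) ≈ 5.1322,  v_1 = u/||u|| ≈ (0.6981, -0.349, -0.6252) (||v_1|| = 1).

λ_1 = 9.7913,  λ_2 = 8,  λ_3 = 5.2087;  v_1 ≈ (0.6981, -0.349, -0.6252)


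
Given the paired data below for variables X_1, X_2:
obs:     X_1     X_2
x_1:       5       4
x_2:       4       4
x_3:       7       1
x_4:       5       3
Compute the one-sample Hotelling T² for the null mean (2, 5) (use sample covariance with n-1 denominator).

Step 1 — sample mean vector:
  mean(X_1) = (5 + 4 + 7 + 5) / 4 = 21/4 = 5.25
  mean(X_2) = (4 + 4 + 1 + 3) / 4 = 12/4 = 3
  x̄ = (5.25, 3),  deviation x̄ - mu_0 = (5.25, 3) - (2, 5) = (3.25, -2).

Step 2 — sample covariance matrix, S[i,j] = (1/(n-1)) · Σ_k (x_{k,i} - mean_i) · (x_{k,j} - mean_j), divisor n-1 = 3:
  S[X_1,X_1] = ((-0.25)·(-0.25) + (-1.25)·(-1.25) + (1.75)·(1.75) + (-0.25)·(-0.25)) / 3 = 4.75/3 = 1.5833
  S[X_1,X_2] = ((-0.25)·(1) + (-1.25)·(1) + (1.75)·(-2) + (-0.25)·(0)) / 3 = -5/3 = -1.6667
  S[X_2,X_2] = ((1)·(1) + (1)·(1) + (-2)·(-2) + (0)·(0)) / 3 = 6/3 = 2
  S = [[1.5833, -1.6667],
 [-1.6667, 2]].

Step 3 — invert S. det(S) = 1.5833·2 - (-1.6667)² = 0.3889.
  S^{-1} = (1/det) · [[d, -b], [-b, a]] = [[5.1429, 4.2857],
 [4.2857, 4.0714]].

Step 4 — quadratic form (x̄ - mu_0)^T · S^{-1} · (x̄ - mu_0):
  S^{-1} · (x̄ - mu_0) = (8.1429, 5.7857),
  (x̄ - mu_0)^T · [...] = (3.25)·(8.1429) + (-2)·(5.7857) = 14.8929.

Step 5 — scale by n: T² = 4 · 14.8929 = 59.5714.

T² ≈ 59.5714


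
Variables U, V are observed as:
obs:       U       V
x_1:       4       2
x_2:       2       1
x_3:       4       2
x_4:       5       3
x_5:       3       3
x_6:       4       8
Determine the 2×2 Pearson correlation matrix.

Step 1 — column means:
  mean(U) = (4 + 2 + 4 + 5 + 3 + 4) / 6 = 22/6 = 3.6667
  mean(V) = (2 + 1 + 2 + 3 + 3 + 8) / 6 = 19/6 = 3.1667

Step 2 — sample variances and covariances s[i,j] = (1/(n-1)) · Σ_k (x_{k,i} - mean_i) · (x_{k,j} - mean_j), with n-1 = 5:
  s[U,U] = ((0.3333)·(0.3333) + (-1.6667)·(-1.6667) + (0.3333)·(0.3333) + (1.3333)·(1.3333) + (-0.6667)·(-0.6667) + (0.3333)·(0.3333)) / 5 = 5.3333/5 = 1.0667
  s[U,V] = ((0.3333)·(-1.1667) + (-1.6667)·(-2.1667) + (0.3333)·(-1.1667) + (1.3333)·(-0.1667) + (-0.6667)·(-0.1667) + (0.3333)·(4.8333)) / 5 = 4.3333/5 = 0.8667
  s[V,V] = ((-1.1667)·(-1.1667) + (-2.1667)·(-2.1667) + (-1.1667)·(-1.1667) + (-0.1667)·(-0.1667) + (-0.1667)·(-0.1667) + (4.8333)·(4.8333)) / 5 = 30.8333/5 = 6.1667
  Sample standard deviations s_i = √(s[i,i]):
  s(U) = √(1.0667) = 1.0328
  s(V) = √(6.1667) = 2.4833

Step 3 — r_{ij} = s_{ij} / (s_i · s_j):
  r[U,U] = 1 (diagonal).
  r[U,V] = 0.8667 / (1.0328 · 2.4833) = 0.8667 / 2.5647 = 0.3379
  r[V,V] = 1 (diagonal).

R is symmetric with unit diagonal. Assembling:

R = [[1, 0.3379],
 [0.3379, 1]]


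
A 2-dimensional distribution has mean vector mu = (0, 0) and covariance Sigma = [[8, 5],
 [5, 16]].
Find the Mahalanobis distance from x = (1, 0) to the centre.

Step 1 — centre the observation: (x - mu) = (1, 0).

Step 2 — invert Sigma. det(Sigma) = 8·16 - (5)² = 103.
  Sigma^{-1} = (1/det) · [[d, -b], [-b, a]] = [[0.1553, -0.0485],
 [-0.0485, 0.0777]].

Step 3 — form the quadratic (x - mu)^T · Sigma^{-1} · (x - mu):
  Sigma^{-1} · (x - mu) = (0.1553, -0.0485).
  (x - mu)^T · [Sigma^{-1} · (x - mu)] = (1)·(0.1553) + (0)·(-0.0485) = 0.1553.

Step 4 — take square root: d = √(0.1553) ≈ 0.3941.

d(x, mu) = √(0.1553) ≈ 0.3941


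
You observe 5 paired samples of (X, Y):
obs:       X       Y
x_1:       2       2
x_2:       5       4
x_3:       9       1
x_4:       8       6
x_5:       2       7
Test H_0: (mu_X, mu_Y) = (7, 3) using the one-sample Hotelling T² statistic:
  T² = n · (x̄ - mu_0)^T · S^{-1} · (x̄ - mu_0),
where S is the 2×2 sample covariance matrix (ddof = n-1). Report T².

Step 1 — sample mean vector:
  mean(X) = (2 + 5 + 9 + 8 + 2) / 5 = 26/5 = 5.2
  mean(Y) = (2 + 4 + 1 + 6 + 7) / 5 = 20/5 = 4
  x̄ = (5.2, 4),  deviation x̄ - mu_0 = (5.2, 4) - (7, 3) = (-1.8, 1).

Step 2 — sample covariance matrix, S[i,j] = (1/(n-1)) · Σ_k (x_{k,i} - mean_i) · (x_{k,j} - mean_j), divisor n-1 = 4:
  S[X,X] = ((-3.2)·(-3.2) + (-0.2)·(-0.2) + (3.8)·(3.8) + (2.8)·(2.8) + (-3.2)·(-3.2)) / 4 = 42.8/4 = 10.7
  S[X,Y] = ((-3.2)·(-2) + (-0.2)·(0) + (3.8)·(-3) + (2.8)·(2) + (-3.2)·(3)) / 4 = -9/4 = -2.25
  S[Y,Y] = ((-2)·(-2) + (0)·(0) + (-3)·(-3) + (2)·(2) + (3)·(3)) / 4 = 26/4 = 6.5
  S = [[10.7, -2.25],
 [-2.25, 6.5]].

Step 3 — invert S. det(S) = 10.7·6.5 - (-2.25)² = 64.4875.
  S^{-1} = (1/det) · [[d, -b], [-b, a]] = [[0.1008, 0.0349],
 [0.0349, 0.1659]].

Step 4 — quadratic form (x̄ - mu_0)^T · S^{-1} · (x̄ - mu_0):
  S^{-1} · (x̄ - mu_0) = (-0.1465, 0.1031),
  (x̄ - mu_0)^T · [...] = (-1.8)·(-0.1465) + (1)·(0.1031) = 0.3669.

Step 5 — scale by n: T² = 5 · 0.3669 = 1.8345.

T² ≈ 1.8345


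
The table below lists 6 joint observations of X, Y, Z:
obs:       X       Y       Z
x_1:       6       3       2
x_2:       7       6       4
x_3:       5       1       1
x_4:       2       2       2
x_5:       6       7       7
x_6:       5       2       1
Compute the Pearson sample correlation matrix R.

Step 1 — column means:
  mean(X) = (6 + 7 + 5 + 2 + 6 + 5) / 6 = 31/6 = 5.1667
  mean(Y) = (3 + 6 + 1 + 2 + 7 + 2) / 6 = 21/6 = 3.5
  mean(Z) = (2 + 4 + 1 + 2 + 7 + 1) / 6 = 17/6 = 2.8333

Step 2 — sample variances and covariances s[i,j] = (1/(n-1)) · Σ_k (x_{k,i} - mean_i) · (x_{k,j} - mean_j), with n-1 = 5:
  s[X,X] = ((0.8333)·(0.8333) + (1.8333)·(1.8333) + (-0.1667)·(-0.1667) + (-3.1667)·(-3.1667) + (0.8333)·(0.8333) + (-0.1667)·(-0.1667)) / 5 = 14.8333/5 = 2.9667
  s[X,Y] = ((0.8333)·(-0.5) + (1.8333)·(2.5) + (-0.1667)·(-2.5) + (-3.1667)·(-1.5) + (0.8333)·(3.5) + (-0.1667)·(-1.5)) / 5 = 12.5/5 = 2.5
  s[X,Z] = ((0.8333)·(-0.8333) + (1.8333)·(1.1667) + (-0.1667)·(-1.8333) + (-3.1667)·(-0.8333) + (0.8333)·(4.1667) + (-0.1667)·(-1.8333)) / 5 = 8.1667/5 = 1.6333
  s[Y,Y] = ((-0.5)·(-0.5) + (2.5)·(2.5) + (-2.5)·(-2.5) + (-1.5)·(-1.5) + (3.5)·(3.5) + (-1.5)·(-1.5)) / 5 = 29.5/5 = 5.9
  s[Y,Z] = ((-0.5)·(-0.8333) + (2.5)·(1.1667) + (-2.5)·(-1.8333) + (-1.5)·(-0.8333) + (3.5)·(4.1667) + (-1.5)·(-1.8333)) / 5 = 26.5/5 = 5.3
  s[Z,Z] = ((-0.8333)·(-0.8333) + (1.1667)·(1.1667) + (-1.8333)·(-1.8333) + (-0.8333)·(-0.8333) + (4.1667)·(4.1667) + (-1.8333)·(-1.8333)) / 5 = 26.8333/5 = 5.3667
  Sample standard deviations s_i = √(s[i,i]):
  s(X) = √(2.9667) = 1.7224
  s(Y) = √(5.9) = 2.429
  s(Z) = √(5.3667) = 2.3166

Step 3 — r_{ij} = s_{ij} / (s_i · s_j):
  r[X,X] = 1 (diagonal).
  r[X,Y] = 2.5 / (1.7224 · 2.429) = 2.5 / 4.1837 = 0.5976
  r[X,Z] = 1.6333 / (1.7224 · 2.3166) = 1.6333 / 3.9901 = 0.4093
  r[Y,Y] = 1 (diagonal).
  r[Y,Z] = 5.3 / (2.429 · 2.3166) = 5.3 / 5.627 = 0.9419
  r[Z,Z] = 1 (diagonal).

R is symmetric with unit diagonal. Assembling:

R = [[1, 0.5976, 0.4093],
 [0.5976, 1, 0.9419],
 [0.4093, 0.9419, 1]]


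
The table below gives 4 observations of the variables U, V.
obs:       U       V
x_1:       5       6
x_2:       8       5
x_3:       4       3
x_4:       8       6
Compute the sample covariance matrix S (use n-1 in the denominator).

Step 1 — column means:
  mean(U) = (5 + 8 + 4 + 8) / 4 = 25/4 = 6.25
  mean(V) = (6 + 5 + 3 + 6) / 4 = 20/4 = 5

Step 2 — sample covariance S[i,j] = (1/(n-1)) · Σ_k (x_{k,i} - mean_i) · (x_{k,j} - mean_j), with n-1 = 3.
  S[U,U] = ((-1.25)·(-1.25) + (1.75)·(1.75) + (-2.25)·(-2.25) + (1.75)·(1.75)) / 3 = 12.75/3 = 4.25
  S[U,V] = ((-1.25)·(1) + (1.75)·(0) + (-2.25)·(-2) + (1.75)·(1)) / 3 = 5/3 = 1.6667
  S[V,V] = ((1)·(1) + (0)·(0) + (-2)·(-2) + (1)·(1)) / 3 = 6/3 = 2

S is symmetric (S[j,i] = S[i,j]). Assembling:

S = [[4.25, 1.6667],
 [1.6667, 2]]


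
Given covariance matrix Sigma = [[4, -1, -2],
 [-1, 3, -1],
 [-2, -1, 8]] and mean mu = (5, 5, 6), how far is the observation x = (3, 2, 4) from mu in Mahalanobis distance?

Step 1 — centre the observation: (x - mu) = (-2, -3, -2).

Step 2 — invert Sigma (cofactor / det for 3×3, or solve directly):
  Sigma^{-1} = [[0.3382, 0.1471, 0.1029],
 [0.1471, 0.4118, 0.0882],
 [0.1029, 0.0882, 0.1618]].

Step 3 — form the quadratic (x - mu)^T · Sigma^{-1} · (x - mu):
  Sigma^{-1} · (x - mu) = (-1.3235, -1.7059, -0.7941).
  (x - mu)^T · [Sigma^{-1} · (x - mu)] = (-2)·(-1.3235) + (-3)·(-1.7059) + (-2)·(-0.7941) = 9.3529.

Step 4 — take square root: d = √(9.3529) ≈ 3.0583.

d(x, mu) = √(9.3529) ≈ 3.0583


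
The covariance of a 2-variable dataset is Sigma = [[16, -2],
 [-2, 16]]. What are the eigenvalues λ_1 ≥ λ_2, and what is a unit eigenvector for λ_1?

Step 1 — characteristic polynomial of 2×2 Sigma:
  det(Sigma - λI) = λ² - trace · λ + det = 0.
  trace = 16 + 16 = 32, det = 16·16 - (-2)² = 252.
Step 2 — discriminant:
  Δ = trace² - 4·det = 1024 - 1008 = 16.
Step 3 — eigenvalues:
  λ = (trace ± √Δ)/2 = (32 ± 4)/2,
  λ_1 = 18,  λ_2 = 14.

Step 4 — unit eigenvector for λ_1: solve (Sigma - λ_1 I)v = 0. First row:
  (16 - 18)·v_x + (-2)·v_y = 0, i.e. (-2)·v_x + (-2)·v_y = 0,
  so v ∝ (b, λ_1 - a) = (-2, 2); multiply by -1 so the first entry is positive: u = (2, -2).
  ||u|| = √((2)² + (-2)²) = √(8) ≈ 2.8284,
  v_1 = u/||u|| ≈ (0.7071, -0.7071) (||v_1|| = 1).

λ_1 = 18,  λ_2 = 14;  v_1 ≈ (0.7071, -0.7071)


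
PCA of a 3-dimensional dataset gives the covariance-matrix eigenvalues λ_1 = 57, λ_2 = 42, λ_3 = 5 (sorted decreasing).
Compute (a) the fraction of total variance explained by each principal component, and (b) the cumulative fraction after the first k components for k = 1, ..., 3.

Step 1 — total variance = trace(Sigma) = Σ λ_i = 57 + 42 + 5 = 104.

Step 2 — fraction explained by component i = λ_i / Σ λ:
  PC1: 57/104 = 0.5481
  PC2: 42/104 = 0.4038
  PC3: 5/104 = 0.0481

Step 3 — cumulative fraction after k components = (λ_1 + ... + λ_k) / Σ λ:
  k = 1: 57/104 = 0.5481
  k = 2: (57 + 42)/104 = 99/104 = 0.9519
  k = 3: (57 + 42 + 5)/104 = 104/104 = 1

Summary (fraction, with percent):

explained: PC1 0.5481 (54.81%), PC2 0.4038 (40.38%), PC3 0.0481 (4.81%);  cumulative: 0.5481, 0.9519, 1


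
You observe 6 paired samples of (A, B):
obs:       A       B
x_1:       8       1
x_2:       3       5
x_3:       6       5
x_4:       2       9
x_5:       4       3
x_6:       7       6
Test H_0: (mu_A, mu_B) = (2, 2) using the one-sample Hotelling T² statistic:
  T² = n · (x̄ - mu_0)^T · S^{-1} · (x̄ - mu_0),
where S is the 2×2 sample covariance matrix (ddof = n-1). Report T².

Step 1 — sample mean vector:
  mean(A) = (8 + 3 + 6 + 2 + 4 + 7) / 6 = 30/6 = 5
  mean(B) = (1 + 5 + 5 + 9 + 3 + 6) / 6 = 29/6 = 4.8333
  x̄ = (5, 4.8333),  deviation x̄ - mu_0 = (5, 4.8333) - (2, 2) = (3, 2.8333).

Step 2 — sample covariance matrix, S[i,j] = (1/(n-1)) · Σ_k (x_{k,i} - mean_i) · (x_{k,j} - mean_j), divisor n-1 = 5:
  S[A,A] = ((3)·(3) + (-2)·(-2) + (1)·(1) + (-3)·(-3) + (-1)·(-1) + (2)·(2)) / 5 = 28/5 = 5.6
  S[A,B] = ((3)·(-3.8333) + (-2)·(0.1667) + (1)·(0.1667) + (-3)·(4.1667) + (-1)·(-1.8333) + (2)·(1.1667)) / 5 = -20/5 = -4
  S[B,B] = ((-3.8333)·(-3.8333) + (0.1667)·(0.1667) + (0.1667)·(0.1667) + (4.1667)·(4.1667) + (-1.8333)·(-1.8333) + (1.1667)·(1.1667)) / 5 = 36.8333/5 = 7.3667
  S = [[5.6, -4],
 [-4, 7.3667]].

Step 3 — invert S. det(S) = 5.6·7.3667 - (-4)² = 25.2533.
  S^{-1} = (1/det) · [[d, -b], [-b, a]] = [[0.2917, 0.1584],
 [0.1584, 0.2218]].

Step 4 — quadratic form (x̄ - mu_0)^T · S^{-1} · (x̄ - mu_0):
  S^{-1} · (x̄ - mu_0) = (1.3239, 1.1035),
  (x̄ - mu_0)^T · [...] = (3)·(1.3239) + (2.8333)·(1.1035) = 7.0983.

Step 5 — scale by n: T² = 6 · 7.0983 = 42.5898.

T² ≈ 42.5898


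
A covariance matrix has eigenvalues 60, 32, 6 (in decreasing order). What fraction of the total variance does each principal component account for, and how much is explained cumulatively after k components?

Step 1 — total variance = trace(Sigma) = Σ λ_i = 60 + 32 + 6 = 98.

Step 2 — fraction explained by component i = λ_i / Σ λ:
  PC1: 60/98 = 0.6122
  PC2: 32/98 = 0.3265
  PC3: 6/98 = 0.0612

Step 3 — cumulative fraction after k components = (λ_1 + ... + λ_k) / Σ λ:
  k = 1: 60/98 = 0.6122
  k = 2: (60 + 32)/98 = 92/98 = 0.9388
  k = 3: (60 + 32 + 6)/98 = 98/98 = 1

Summary (fraction, with percent):

explained: PC1 0.6122 (61.22%), PC2 0.3265 (32.65%), PC3 0.0612 (6.12%);  cumulative: 0.6122, 0.9388, 1


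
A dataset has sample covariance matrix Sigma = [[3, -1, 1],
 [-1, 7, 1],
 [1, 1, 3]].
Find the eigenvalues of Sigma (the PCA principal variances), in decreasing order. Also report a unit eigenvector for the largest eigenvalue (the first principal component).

Step 1 — characteristic polynomial p(λ) = det(λI - Sigma) = λ³ - tr·λ² + c_1·λ - det, where tr = trace, c_1 = sum of the principal 2×2 minors, det = det(Sigma):
  tr = 3 + 7 + 3 = 13,
  c_1 = (3·7 - (-1)²) + (3·3 - (1)²) + (7·3 - (1)²) = 20 + 8 + 20 = 48,
  det = 3·(7·3 - (1)²) - (-1)·((-1)·3 - (1)·(1)) + (1)·((-1)·(1) - 7·(1)) = 3·(20) - (-1)·(-4) + (1)·(-8) = 48.
  So p(λ) = λ³ - 13λ² + 48λ - 48.
Step 2 — look for an integer root (rational root theorem: any rational root is an integer divisor of 48). Testing λ = 4:
  p(4) = 64 - 208 + 192 - 48 = 0  ✓
  Dividing out (λ - 4): p(λ) = (λ - 4)(λ² - 9λ + 12).
Step 3 — remaining eigenvalues from the quadratic λ² - 9λ + 12 = 0:
  Δ = 9² - 4·12 = 81 - 48 = 33,  λ = (9 ± √33)/2 = (9 ± 5.7446)/2 ≈ 7.3723 or 1.6277.
  Sorted: λ_1 = 7.3723,  λ_2 = 4,  λ_3 = 1.6277  (check: sum = 13 = tr ✓).

Step 4 — unit eigenvector for λ_1 ≈ 7.3723: v spans the null space of (Sigma - λ_1 I), whose rows are
  r_1 = (-4.3723, -1, 1),  r_2 = (-1, -0.3723, 1),  r_3 = (1, 1, -4.3723).
  v is orthogonal to every row, so take v ∝ r_1 × r_2 = ((-1)·(1) - (1)·(-0.3723), (1)·(-1) - (-4.3723)·(1), (-4.3723)·(-0.3723) - (-1)·(-1)) ≈ (-0.6277, 3.3723, 0.6277).
  Rescale (multiply by -1 so the first nonzero entry is positive): u = (0.6277, -3.3723, -0.6277).
  ||u|| = √((0.6277)² + (-3.3723)² + (-0.6277)²) = √(12.1603) ≈ 3.4872,  v_1 = u/||u|| ≈ (0.18, -0.9671, -0.18) (||v_1|| = 1).

λ_1 = 7.3723,  λ_2 = 4,  λ_3 = 1.6277;  v_1 ≈ (0.18, -0.9671, -0.18)


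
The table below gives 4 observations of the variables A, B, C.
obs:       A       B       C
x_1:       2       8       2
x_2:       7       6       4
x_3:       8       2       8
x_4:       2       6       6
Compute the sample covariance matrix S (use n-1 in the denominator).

Step 1 — column means:
  mean(A) = (2 + 7 + 8 + 2) / 4 = 19/4 = 4.75
  mean(B) = (8 + 6 + 2 + 6) / 4 = 22/4 = 5.5
  mean(C) = (2 + 4 + 8 + 6) / 4 = 20/4 = 5

Step 2 — sample covariance S[i,j] = (1/(n-1)) · Σ_k (x_{k,i} - mean_i) · (x_{k,j} - mean_j), with n-1 = 3.
  S[A,A] = ((-2.75)·(-2.75) + (2.25)·(2.25) + (3.25)·(3.25) + (-2.75)·(-2.75)) / 3 = 30.75/3 = 10.25
  S[A,B] = ((-2.75)·(2.5) + (2.25)·(0.5) + (3.25)·(-3.5) + (-2.75)·(0.5)) / 3 = -18.5/3 = -6.1667
  S[A,C] = ((-2.75)·(-3) + (2.25)·(-1) + (3.25)·(3) + (-2.75)·(1)) / 3 = 13/3 = 4.3333
  S[B,B] = ((2.5)·(2.5) + (0.5)·(0.5) + (-3.5)·(-3.5) + (0.5)·(0.5)) / 3 = 19/3 = 6.3333
  S[B,C] = ((2.5)·(-3) + (0.5)·(-1) + (-3.5)·(3) + (0.5)·(1)) / 3 = -18/3 = -6
  S[C,C] = ((-3)·(-3) + (-1)·(-1) + (3)·(3) + (1)·(1)) / 3 = 20/3 = 6.6667

S is symmetric (S[j,i] = S[i,j]). Assembling:

S = [[10.25, -6.1667, 4.3333],
 [-6.1667, 6.3333, -6],
 [4.3333, -6, 6.6667]]


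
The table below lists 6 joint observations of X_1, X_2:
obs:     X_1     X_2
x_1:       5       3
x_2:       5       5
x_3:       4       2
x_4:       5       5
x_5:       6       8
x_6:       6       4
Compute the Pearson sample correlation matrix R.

Step 1 — column means:
  mean(X_1) = (5 + 5 + 4 + 5 + 6 + 6) / 6 = 31/6 = 5.1667
  mean(X_2) = (3 + 5 + 2 + 5 + 8 + 4) / 6 = 27/6 = 4.5

Step 2 — sample variances and covariances s[i,j] = (1/(n-1)) · Σ_k (x_{k,i} - mean_i) · (x_{k,j} - mean_j), with n-1 = 5:
  s[X_1,X_1] = ((-0.1667)·(-0.1667) + (-0.1667)·(-0.1667) + (-1.1667)·(-1.1667) + (-0.1667)·(-0.1667) + (0.8333)·(0.8333) + (0.8333)·(0.8333)) / 5 = 2.8333/5 = 0.5667
  s[X_1,X_2] = ((-0.1667)·(-1.5) + (-0.1667)·(0.5) + (-1.1667)·(-2.5) + (-0.1667)·(0.5) + (0.8333)·(3.5) + (0.8333)·(-0.5)) / 5 = 5.5/5 = 1.1
  s[X_2,X_2] = ((-1.5)·(-1.5) + (0.5)·(0.5) + (-2.5)·(-2.5) + (0.5)·(0.5) + (3.5)·(3.5) + (-0.5)·(-0.5)) / 5 = 21.5/5 = 4.3
  Sample standard deviations s_i = √(s[i,i]):
  s(X_1) = √(0.5667) = 0.7528
  s(X_2) = √(4.3) = 2.0736

Step 3 — r_{ij} = s_{ij} / (s_i · s_j):
  r[X_1,X_1] = 1 (diagonal).
  r[X_1,X_2] = 1.1 / (0.7528 · 2.0736) = 1.1 / 1.561 = 0.7047
  r[X_2,X_2] = 1 (diagonal).

R is symmetric with unit diagonal. Assembling:

R = [[1, 0.7047],
 [0.7047, 1]]


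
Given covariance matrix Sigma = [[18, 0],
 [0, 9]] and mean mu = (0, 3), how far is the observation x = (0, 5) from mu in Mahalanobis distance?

Step 1 — centre the observation: (x - mu) = (0, 2).

Step 2 — invert Sigma. det(Sigma) = 18·9 - (0)² = 162.
  Sigma^{-1} = (1/det) · [[d, -b], [-b, a]] = [[0.0556, 0],
 [0, 0.1111]].

Step 3 — form the quadratic (x - mu)^T · Sigma^{-1} · (x - mu):
  Sigma^{-1} · (x - mu) = (0, 0.2222).
  (x - mu)^T · [Sigma^{-1} · (x - mu)] = (0)·(0) + (2)·(0.2222) = 0.4444.

Step 4 — take square root: d = √(0.4444) ≈ 0.6667.

d(x, mu) = √(0.4444) ≈ 0.6667


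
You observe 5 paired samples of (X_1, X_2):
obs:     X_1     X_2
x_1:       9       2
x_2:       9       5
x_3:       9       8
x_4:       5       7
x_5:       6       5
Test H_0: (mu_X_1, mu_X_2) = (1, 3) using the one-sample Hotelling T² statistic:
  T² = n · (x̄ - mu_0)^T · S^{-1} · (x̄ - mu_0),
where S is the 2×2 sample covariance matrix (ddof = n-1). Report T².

Step 1 — sample mean vector:
  mean(X_1) = (9 + 9 + 9 + 5 + 6) / 5 = 38/5 = 7.6
  mean(X_2) = (2 + 5 + 8 + 7 + 5) / 5 = 27/5 = 5.4
  x̄ = (7.6, 5.4),  deviation x̄ - mu_0 = (7.6, 5.4) - (1, 3) = (6.6, 2.4).

Step 2 — sample covariance matrix, S[i,j] = (1/(n-1)) · Σ_k (x_{k,i} - mean_i) · (x_{k,j} - mean_j), divisor n-1 = 4:
  S[X_1,X_1] = ((1.4)·(1.4) + (1.4)·(1.4) + (1.4)·(1.4) + (-2.6)·(-2.6) + (-1.6)·(-1.6)) / 4 = 15.2/4 = 3.8
  S[X_1,X_2] = ((1.4)·(-3.4) + (1.4)·(-0.4) + (1.4)·(2.6) + (-2.6)·(1.6) + (-1.6)·(-0.4)) / 4 = -5.2/4 = -1.3
  S[X_2,X_2] = ((-3.4)·(-3.4) + (-0.4)·(-0.4) + (2.6)·(2.6) + (1.6)·(1.6) + (-0.4)·(-0.4)) / 4 = 21.2/4 = 5.3
  S = [[3.8, -1.3],
 [-1.3, 5.3]].

Step 3 — invert S. det(S) = 3.8·5.3 - (-1.3)² = 18.45.
  S^{-1} = (1/det) · [[d, -b], [-b, a]] = [[0.2873, 0.0705],
 [0.0705, 0.206]].

Step 4 — quadratic form (x̄ - mu_0)^T · S^{-1} · (x̄ - mu_0):
  S^{-1} · (x̄ - mu_0) = (2.065, 0.9593),
  (x̄ - mu_0)^T · [...] = (6.6)·(2.065) + (2.4)·(0.9593) = 15.9317.

Step 5 — scale by n: T² = 5 · 15.9317 = 79.6585.

T² ≈ 79.6585


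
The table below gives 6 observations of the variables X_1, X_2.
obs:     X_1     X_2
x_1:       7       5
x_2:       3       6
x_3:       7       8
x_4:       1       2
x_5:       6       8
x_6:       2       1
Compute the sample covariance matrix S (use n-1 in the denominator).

Step 1 — column means:
  mean(X_1) = (7 + 3 + 7 + 1 + 6 + 2) / 6 = 26/6 = 4.3333
  mean(X_2) = (5 + 6 + 8 + 2 + 8 + 1) / 6 = 30/6 = 5

Step 2 — sample covariance S[i,j] = (1/(n-1)) · Σ_k (x_{k,i} - mean_i) · (x_{k,j} - mean_j), with n-1 = 5.
  S[X_1,X_1] = ((2.6667)·(2.6667) + (-1.3333)·(-1.3333) + (2.6667)·(2.6667) + (-3.3333)·(-3.3333) + (1.6667)·(1.6667) + (-2.3333)·(-2.3333)) / 5 = 35.3333/5 = 7.0667
  S[X_1,X_2] = ((2.6667)·(0) + (-1.3333)·(1) + (2.6667)·(3) + (-3.3333)·(-3) + (1.6667)·(3) + (-2.3333)·(-4)) / 5 = 31/5 = 6.2
  S[X_2,X_2] = ((0)·(0) + (1)·(1) + (3)·(3) + (-3)·(-3) + (3)·(3) + (-4)·(-4)) / 5 = 44/5 = 8.8

S is symmetric (S[j,i] = S[i,j]). Assembling:

S = [[7.0667, 6.2],
 [6.2, 8.8]]


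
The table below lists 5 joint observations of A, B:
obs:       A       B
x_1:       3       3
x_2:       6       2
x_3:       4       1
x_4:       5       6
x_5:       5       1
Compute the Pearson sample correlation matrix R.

Step 1 — column means:
  mean(A) = (3 + 6 + 4 + 5 + 5) / 5 = 23/5 = 4.6
  mean(B) = (3 + 2 + 1 + 6 + 1) / 5 = 13/5 = 2.6

Step 2 — sample variances and covariances s[i,j] = (1/(n-1)) · Σ_k (x_{k,i} - mean_i) · (x_{k,j} - mean_j), with n-1 = 4:
  s[A,A] = ((-1.6)·(-1.6) + (1.4)·(1.4) + (-0.6)·(-0.6) + (0.4)·(0.4) + (0.4)·(0.4)) / 4 = 5.2/4 = 1.3
  s[A,B] = ((-1.6)·(0.4) + (1.4)·(-0.6) + (-0.6)·(-1.6) + (0.4)·(3.4) + (0.4)·(-1.6)) / 4 = 0.2/4 = 0.05
  s[B,B] = ((0.4)·(0.4) + (-0.6)·(-0.6) + (-1.6)·(-1.6) + (3.4)·(3.4) + (-1.6)·(-1.6)) / 4 = 17.2/4 = 4.3
  Sample standard deviations s_i = √(s[i,i]):
  s(A) = √(1.3) = 1.1402
  s(B) = √(4.3) = 2.0736

Step 3 — r_{ij} = s_{ij} / (s_i · s_j):
  r[A,A] = 1 (diagonal).
  r[A,B] = 0.05 / (1.1402 · 2.0736) = 0.05 / 2.3643 = 0.0211
  r[B,B] = 1 (diagonal).

R is symmetric with unit diagonal. Assembling:

R = [[1, 0.0211],
 [0.0211, 1]]


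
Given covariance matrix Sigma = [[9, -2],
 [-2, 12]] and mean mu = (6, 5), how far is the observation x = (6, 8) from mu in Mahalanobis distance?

Step 1 — centre the observation: (x - mu) = (0, 3).

Step 2 — invert Sigma. det(Sigma) = 9·12 - (-2)² = 104.
  Sigma^{-1} = (1/det) · [[d, -b], [-b, a]] = [[0.1154, 0.0192],
 [0.0192, 0.0865]].

Step 3 — form the quadratic (x - mu)^T · Sigma^{-1} · (x - mu):
  Sigma^{-1} · (x - mu) = (0.0577, 0.2596).
  (x - mu)^T · [Sigma^{-1} · (x - mu)] = (0)·(0.0577) + (3)·(0.2596) = 0.7788.

Step 4 — take square root: d = √(0.7788) ≈ 0.8825.

d(x, mu) = √(0.7788) ≈ 0.8825


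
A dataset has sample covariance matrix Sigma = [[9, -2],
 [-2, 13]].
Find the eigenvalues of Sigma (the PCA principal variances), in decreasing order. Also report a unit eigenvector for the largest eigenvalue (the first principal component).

Step 1 — characteristic polynomial of 2×2 Sigma:
  det(Sigma - λI) = λ² - trace · λ + det = 0.
  trace = 9 + 13 = 22, det = 9·13 - (-2)² = 113.
Step 2 — discriminant:
  Δ = trace² - 4·det = 484 - 452 = 32.
Step 3 — eigenvalues:
  λ = (trace ± √Δ)/2 = (22 ± 5.6569)/2,
  λ_1 = 13.8284,  λ_2 = 8.1716.

Step 4 — unit eigenvector for λ_1: solve (Sigma - λ_1 I)v = 0. First row:
  (9 - 13.8284)·v_x + (-2)·v_y = 0, i.e. (-4.8284)·v_x + (-2)·v_y = 0,
  so v ∝ (b, λ_1 - a) = (-2, 4.8284); multiply by -1 so the first entry is positive: u = (2, -4.8284).
  ||u|| = √((2)² + (-4.8284)²) = √(27.3137) ≈ 5.2263,
  v_1 = u/||u|| ≈ (0.3827, -0.9239) (||v_1|| = 1).

λ_1 = 13.8284,  λ_2 = 8.1716;  v_1 ≈ (0.3827, -0.9239)


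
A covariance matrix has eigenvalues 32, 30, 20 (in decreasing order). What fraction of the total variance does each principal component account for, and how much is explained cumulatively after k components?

Step 1 — total variance = trace(Sigma) = Σ λ_i = 32 + 30 + 20 = 82.

Step 2 — fraction explained by component i = λ_i / Σ λ:
  PC1: 32/82 = 0.3902
  PC2: 30/82 = 0.3659
  PC3: 20/82 = 0.2439

Step 3 — cumulative fraction after k components = (λ_1 + ... + λ_k) / Σ λ:
  k = 1: 32/82 = 0.3902
  k = 2: (32 + 30)/82 = 62/82 = 0.7561
  k = 3: (32 + 30 + 20)/82 = 82/82 = 1

Summary (fraction, with percent):

explained: PC1 0.3902 (39.02%), PC2 0.3659 (36.59%), PC3 0.2439 (24.39%);  cumulative: 0.3902, 0.7561, 1


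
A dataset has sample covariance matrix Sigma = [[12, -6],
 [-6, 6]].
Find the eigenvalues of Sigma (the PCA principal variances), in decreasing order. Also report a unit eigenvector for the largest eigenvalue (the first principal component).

Step 1 — characteristic polynomial of 2×2 Sigma:
  det(Sigma - λI) = λ² - trace · λ + det = 0.
  trace = 12 + 6 = 18, det = 12·6 - (-6)² = 36.
Step 2 — discriminant:
  Δ = trace² - 4·det = 324 - 144 = 180.
Step 3 — eigenvalues:
  λ = (trace ± √Δ)/2 = (18 ± 13.4164)/2,
  λ_1 = 15.7082,  λ_2 = 2.2918.

Step 4 — unit eigenvector for λ_1: solve (Sigma - λ_1 I)v = 0. First row:
  (12 - 15.7082)·v_x + (-6)·v_y = 0, i.e. (-3.7082)·v_x + (-6)·v_y = 0,
  so v ∝ (b, λ_1 - a) = (-6, 3.7082); multiply by -1 so the first entry is positive: u = (6, -3.7082).
  ||u|| = √((6)² + (-3.7082)²) = √(49.7508) ≈ 7.0534,
  v_1 = u/||u|| ≈ (0.8507, -0.5257) (||v_1|| = 1).

λ_1 = 15.7082,  λ_2 = 2.2918;  v_1 ≈ (0.8507, -0.5257)


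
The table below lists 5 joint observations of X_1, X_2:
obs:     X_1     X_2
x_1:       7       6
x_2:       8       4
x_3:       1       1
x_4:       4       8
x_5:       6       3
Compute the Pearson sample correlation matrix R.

Step 1 — column means:
  mean(X_1) = (7 + 8 + 1 + 4 + 6) / 5 = 26/5 = 5.2
  mean(X_2) = (6 + 4 + 1 + 8 + 3) / 5 = 22/5 = 4.4

Step 2 — sample variances and covariances s[i,j] = (1/(n-1)) · Σ_k (x_{k,i} - mean_i) · (x_{k,j} - mean_j), with n-1 = 4:
  s[X_1,X_1] = ((1.8)·(1.8) + (2.8)·(2.8) + (-4.2)·(-4.2) + (-1.2)·(-1.2) + (0.8)·(0.8)) / 4 = 30.8/4 = 7.7
  s[X_1,X_2] = ((1.8)·(1.6) + (2.8)·(-0.4) + (-4.2)·(-3.4) + (-1.2)·(3.6) + (0.8)·(-1.4)) / 4 = 10.6/4 = 2.65
  s[X_2,X_2] = ((1.6)·(1.6) + (-0.4)·(-0.4) + (-3.4)·(-3.4) + (3.6)·(3.6) + (-1.4)·(-1.4)) / 4 = 29.2/4 = 7.3
  Sample standard deviations s_i = √(s[i,i]):
  s(X_1) = √(7.7) = 2.7749
  s(X_2) = √(7.3) = 2.7019

Step 3 — r_{ij} = s_{ij} / (s_i · s_j):
  r[X_1,X_1] = 1 (diagonal).
  r[X_1,X_2] = 2.65 / (2.7749 · 2.7019) = 2.65 / 7.4973 = 0.3535
  r[X_2,X_2] = 1 (diagonal).

R is symmetric with unit diagonal. Assembling:

R = [[1, 0.3535],
 [0.3535, 1]]


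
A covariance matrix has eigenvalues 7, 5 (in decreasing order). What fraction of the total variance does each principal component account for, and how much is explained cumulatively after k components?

Step 1 — total variance = trace(Sigma) = Σ λ_i = 7 + 5 = 12.

Step 2 — fraction explained by component i = λ_i / Σ λ:
  PC1: 7/12 = 0.5833
  PC2: 5/12 = 0.4167

Step 3 — cumulative fraction after k components = (λ_1 + ... + λ_k) / Σ λ:
  k = 1: 7/12 = 0.5833
  k = 2: (7 + 5)/12 = 12/12 = 1

Summary (fraction, with percent):

explained: PC1 0.5833 (58.33%), PC2 0.4167 (41.67%);  cumulative: 0.5833, 1


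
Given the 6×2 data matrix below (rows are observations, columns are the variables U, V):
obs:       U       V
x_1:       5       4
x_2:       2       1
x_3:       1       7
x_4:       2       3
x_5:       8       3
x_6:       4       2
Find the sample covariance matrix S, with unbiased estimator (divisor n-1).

Step 1 — column means:
  mean(U) = (5 + 2 + 1 + 2 + 8 + 4) / 6 = 22/6 = 3.6667
  mean(V) = (4 + 1 + 7 + 3 + 3 + 2) / 6 = 20/6 = 3.3333

Step 2 — sample covariance S[i,j] = (1/(n-1)) · Σ_k (x_{k,i} - mean_i) · (x_{k,j} - mean_j), with n-1 = 5.
  S[U,U] = ((1.3333)·(1.3333) + (-1.6667)·(-1.6667) + (-2.6667)·(-2.6667) + (-1.6667)·(-1.6667) + (4.3333)·(4.3333) + (0.3333)·(0.3333)) / 5 = 33.3333/5 = 6.6667
  S[U,V] = ((1.3333)·(0.6667) + (-1.6667)·(-2.3333) + (-2.6667)·(3.6667) + (-1.6667)·(-0.3333) + (4.3333)·(-0.3333) + (0.3333)·(-1.3333)) / 5 = -6.3333/5 = -1.2667
  S[V,V] = ((0.6667)·(0.6667) + (-2.3333)·(-2.3333) + (3.6667)·(3.6667) + (-0.3333)·(-0.3333) + (-0.3333)·(-0.3333) + (-1.3333)·(-1.3333)) / 5 = 21.3333/5 = 4.2667

S is symmetric (S[j,i] = S[i,j]). Assembling:

S = [[6.6667, -1.2667],
 [-1.2667, 4.2667]]


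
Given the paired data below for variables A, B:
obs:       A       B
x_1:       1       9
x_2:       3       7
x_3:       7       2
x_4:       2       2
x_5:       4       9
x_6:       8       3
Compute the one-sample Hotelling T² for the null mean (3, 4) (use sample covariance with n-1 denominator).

Step 1 — sample mean vector:
  mean(A) = (1 + 3 + 7 + 2 + 4 + 8) / 6 = 25/6 = 4.1667
  mean(B) = (9 + 7 + 2 + 2 + 9 + 3) / 6 = 32/6 = 5.3333
  x̄ = (4.1667, 5.3333),  deviation x̄ - mu_0 = (4.1667, 5.3333) - (3, 4) = (1.1667, 1.3333).

Step 2 — sample covariance matrix, S[i,j] = (1/(n-1)) · Σ_k (x_{k,i} - mean_i) · (x_{k,j} - mean_j), divisor n-1 = 5:
  S[A,A] = ((-3.1667)·(-3.1667) + (-1.1667)·(-1.1667) + (2.8333)·(2.8333) + (-2.1667)·(-2.1667) + (-0.1667)·(-0.1667) + (3.8333)·(3.8333)) / 5 = 38.8333/5 = 7.7667
  S[A,B] = ((-3.1667)·(3.6667) + (-1.1667)·(1.6667) + (2.8333)·(-3.3333) + (-2.1667)·(-3.3333) + (-0.1667)·(3.6667) + (3.8333)·(-2.3333)) / 5 = -25.3333/5 = -5.0667
  S[B,B] = ((3.6667)·(3.6667) + (1.6667)·(1.6667) + (-3.3333)·(-3.3333) + (-3.3333)·(-3.3333) + (3.6667)·(3.6667) + (-2.3333)·(-2.3333)) / 5 = 57.3333/5 = 11.4667
  S = [[7.7667, -5.0667],
 [-5.0667, 11.4667]].

Step 3 — invert S. det(S) = 7.7667·11.4667 - (-5.0667)² = 63.3867.
  S^{-1} = (1/det) · [[d, -b], [-b, a]] = [[0.1809, 0.0799],
 [0.0799, 0.1225]].

Step 4 — quadratic form (x̄ - mu_0)^T · S^{-1} · (x̄ - mu_0):
  S^{-1} · (x̄ - mu_0) = (0.3176, 0.2566),
  (x̄ - mu_0)^T · [...] = (1.1667)·(0.3176) + (1.3333)·(0.2566) = 0.7127.

Step 5 — scale by n: T² = 6 · 0.7127 = 4.2764.

T² ≈ 4.2764


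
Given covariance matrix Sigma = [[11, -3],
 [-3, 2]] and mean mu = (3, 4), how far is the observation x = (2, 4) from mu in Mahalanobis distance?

Step 1 — centre the observation: (x - mu) = (-1, 0).

Step 2 — invert Sigma. det(Sigma) = 11·2 - (-3)² = 13.
  Sigma^{-1} = (1/det) · [[d, -b], [-b, a]] = [[0.1538, 0.2308],
 [0.2308, 0.8462]].

Step 3 — form the quadratic (x - mu)^T · Sigma^{-1} · (x - mu):
  Sigma^{-1} · (x - mu) = (-0.1538, -0.2308).
  (x - mu)^T · [Sigma^{-1} · (x - mu)] = (-1)·(-0.1538) + (0)·(-0.2308) = 0.1538.

Step 4 — take square root: d = √(0.1538) ≈ 0.3922.

d(x, mu) = √(0.1538) ≈ 0.3922


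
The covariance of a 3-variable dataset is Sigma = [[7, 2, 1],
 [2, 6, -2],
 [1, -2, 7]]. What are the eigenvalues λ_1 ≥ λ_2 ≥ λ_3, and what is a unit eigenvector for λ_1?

Step 1 — characteristic polynomial p(λ) = det(λI - Sigma) = λ³ - tr·λ² + c_1·λ - det, where tr = trace, c_1 = sum of the principal 2×2 minors, det = det(Sigma):
  tr = 7 + 6 + 7 = 20,
  c_1 = (7·6 - (2)²) + (7·7 - (1)²) + (6·7 - (-2)²) = 38 + 48 + 38 = 124,
  det = 7·(6·7 - (-2)²) - (2)·((2)·7 - (-2)·(1)) + (1)·((2)·(-2) - 6·(1)) = 7·(38) - (2)·(16) + (1)·(-10) = 224.
  So p(λ) = λ³ - 20λ² + 124λ - 224.
Step 2 — look for an integer root (rational root theorem: any rational root is an integer divisor of 224). Testing λ = 8:
  p(8) = 512 - 1280 + 992 - 224 = 0  ✓
  Dividing out (λ - 8): p(λ) = (λ - 8)(λ² - 12λ + 28).
Step 3 — remaining eigenvalues from the quadratic λ² - 12λ + 28 = 0:
  Δ = 12² - 4·28 = 144 - 112 = 32,  λ = (12 ± √32)/2 = (12 ± 5.6569)/2 ≈ 8.8284 or 3.1716.
  Sorted: λ_1 = 8.8284,  λ_2 = 8,  λ_3 = 3.1716  (check: sum = 20 = tr ✓).

Step 4 — unit eigenvector for λ_1 ≈ 8.8284: v spans the null space of (Sigma - λ_1 I), whose rows are
  r_1 = (-1.8284, 2, 1),  r_2 = (2, -2.8284, -2),  r_3 = (1, -2, -1.8284).
  v is orthogonal to every row, so take v ∝ r_1 × r_2 = ((2)·(-2) - (1)·(-2.8284), (1)·(2) - (-1.8284)·(-2), (-1.8284)·(-2.8284) - (2)·(2)) ≈ (-1.1716, -1.6569, 1.1716).
  Rescale (multiply by -1 so the first nonzero entry is positive): u = (1.1716, 1.6569, -1.1716).
  ||u|| = √((1.1716)² + (1.6569)² + (-1.1716)²) = √(5.4903) ≈ 2.3431,  v_1 = u/||u|| ≈ (0.5, 0.7071, -0.5) (||v_1|| = 1).

λ_1 = 8.8284,  λ_2 = 8,  λ_3 = 3.1716;  v_1 ≈ (0.5, 0.7071, -0.5)


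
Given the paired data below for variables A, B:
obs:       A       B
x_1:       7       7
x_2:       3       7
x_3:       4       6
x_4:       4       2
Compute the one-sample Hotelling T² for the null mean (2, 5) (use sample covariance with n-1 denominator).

Step 1 — sample mean vector:
  mean(A) = (7 + 3 + 4 + 4) / 4 = 18/4 = 4.5
  mean(B) = (7 + 7 + 6 + 2) / 4 = 22/4 = 5.5
  x̄ = (4.5, 5.5),  deviation x̄ - mu_0 = (4.5, 5.5) - (2, 5) = (2.5, 0.5).

Step 2 — sample covariance matrix, S[i,j] = (1/(n-1)) · Σ_k (x_{k,i} - mean_i) · (x_{k,j} - mean_j), divisor n-1 = 3:
  S[A,A] = ((2.5)·(2.5) + (-1.5)·(-1.5) + (-0.5)·(-0.5) + (-0.5)·(-0.5)) / 3 = 9/3 = 3
  S[A,B] = ((2.5)·(1.5) + (-1.5)·(1.5) + (-0.5)·(0.5) + (-0.5)·(-3.5)) / 3 = 3/3 = 1
  S[B,B] = ((1.5)·(1.5) + (1.5)·(1.5) + (0.5)·(0.5) + (-3.5)·(-3.5)) / 3 = 17/3 = 5.6667
  S = [[3, 1],
 [1, 5.6667]].

Step 3 — invert S. det(S) = 3·5.6667 - (1)² = 16.
  S^{-1} = (1/det) · [[d, -b], [-b, a]] = [[0.3542, -0.0625],
 [-0.0625, 0.1875]].

Step 4 — quadratic form (x̄ - mu_0)^T · S^{-1} · (x̄ - mu_0):
  S^{-1} · (x̄ - mu_0) = (0.8542, -0.0625),
  (x̄ - mu_0)^T · [...] = (2.5)·(0.8542) + (0.5)·(-0.0625) = 2.1042.

Step 5 — scale by n: T² = 4 · 2.1042 = 8.4167.

T² ≈ 8.4167
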